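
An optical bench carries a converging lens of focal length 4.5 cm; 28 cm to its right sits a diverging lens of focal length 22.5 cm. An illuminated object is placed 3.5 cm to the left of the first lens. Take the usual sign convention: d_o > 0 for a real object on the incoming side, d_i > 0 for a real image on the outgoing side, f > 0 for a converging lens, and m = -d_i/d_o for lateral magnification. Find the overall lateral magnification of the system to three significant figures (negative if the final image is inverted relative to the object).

1.53

Lens 1: 1/d_i1 = 1/f_1 - 1/d_o1 = 1/4.5 - 1/3.5 = -0.06349 cm^-1, so d_i1 = -15.750 cm.
m_1 = -(-15.750)/3.5 = 4.5000.
With d_i1 < 0 the first image is virtual and lies on the object side; the object distance for lens 2 is d_o2 = 28 - (-15.750) = 43.750 cm.
Lens 2: 1/d_i2 = 1/f_2 - 1/d_o2 = 1/(-22.5) - 1/(43.750) = -0.06730 cm^-1, so d_i2 = -14.858 cm.
m_2 = -(-14.858)/(43.750) = 0.3396.
Overall magnification: m = m_1 m_2 = 1.5283.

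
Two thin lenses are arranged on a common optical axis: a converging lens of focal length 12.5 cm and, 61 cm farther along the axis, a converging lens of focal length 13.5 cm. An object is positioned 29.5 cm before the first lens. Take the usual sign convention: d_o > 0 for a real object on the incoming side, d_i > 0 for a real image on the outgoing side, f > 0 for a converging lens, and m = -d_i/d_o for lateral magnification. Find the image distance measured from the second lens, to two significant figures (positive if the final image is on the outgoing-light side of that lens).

Applying the thin-lens equation to the first lens, 1/12.5 = 1/29.5 + 1/d_i1, which gives d_i1 = 21.691 cm.
That image sits 39.309 cm in front of the second lens, so d_o2 = 39.309 cm.
Applying the thin-lens equation again with f_2 = 13.5 cm and d_o2 = 39.309 cm gives d_i2 = 20.562 cm.

21 cm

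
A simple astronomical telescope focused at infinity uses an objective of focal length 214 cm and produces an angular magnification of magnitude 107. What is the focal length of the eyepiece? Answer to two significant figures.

2.0 cm

|M| = f_obj/f_eye, so f_eye = f_obj/|M| = 214/107.0 = 2.000 cm.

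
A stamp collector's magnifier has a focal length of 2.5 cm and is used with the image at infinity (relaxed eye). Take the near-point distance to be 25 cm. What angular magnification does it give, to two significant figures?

10

M = D/f = 25/2.5 = 10.000.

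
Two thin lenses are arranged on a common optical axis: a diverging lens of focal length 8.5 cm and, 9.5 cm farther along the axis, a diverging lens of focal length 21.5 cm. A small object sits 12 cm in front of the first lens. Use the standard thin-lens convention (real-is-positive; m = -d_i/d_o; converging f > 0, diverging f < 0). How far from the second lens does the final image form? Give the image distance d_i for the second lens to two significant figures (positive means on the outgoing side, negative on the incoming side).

-8.7 cm

First lens: d_i1 = 1/(1/(-8.5) - 1/12) = -4.976 cm.
With d_i1 < 0 the first image is virtual and lies on the object side; the object distance for lens 2 is d_o2 = 9.5 - (-4.976) = 14.476 cm.
Second lens: d_i2 = 1/(1/(-21.5) - 1/(14.476)) = -8.651 cm.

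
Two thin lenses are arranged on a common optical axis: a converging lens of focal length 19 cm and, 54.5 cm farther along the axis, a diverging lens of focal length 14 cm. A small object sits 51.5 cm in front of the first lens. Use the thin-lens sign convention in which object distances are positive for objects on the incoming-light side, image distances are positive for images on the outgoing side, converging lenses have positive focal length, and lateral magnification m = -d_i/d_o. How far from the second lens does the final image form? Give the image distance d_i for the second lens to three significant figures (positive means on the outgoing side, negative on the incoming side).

Lens 1: 1/d_i1 = 1/f_1 - 1/d_o1 = 1/19 - 1/51.5 = 0.03321 cm^-1, so d_i1 = 30.108 cm.
That image sits 24.392 cm in front of the second lens, so d_o2 = 24.392 cm.
Lens 2: 1/d_i2 = 1/f_2 - 1/d_o2 = 1/(-14) - 1/(24.392) = -0.11243 cm^-1, so d_i2 = -8.895 cm.

-8.89 cm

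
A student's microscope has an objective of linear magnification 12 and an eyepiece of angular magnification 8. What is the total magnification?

The overall magnification of a compound microscope is the product of the objective and eyepiece magnifications:
M = M_obj x M_eye = 12 x 8 = 96.

96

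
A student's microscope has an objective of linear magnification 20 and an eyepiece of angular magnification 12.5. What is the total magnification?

250

The overall magnification of a compound microscope is the product of the objective and eyepiece magnifications:
M = M_obj x M_eye = 20 x 12.5 = 250.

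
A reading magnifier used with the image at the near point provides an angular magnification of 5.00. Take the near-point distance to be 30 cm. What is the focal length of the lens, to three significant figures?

7.50 cm

For the image at the near point, M = 1 + D/f.
f = D/(M - 1) = 30/(5.0 - 1) = 7.500 cm.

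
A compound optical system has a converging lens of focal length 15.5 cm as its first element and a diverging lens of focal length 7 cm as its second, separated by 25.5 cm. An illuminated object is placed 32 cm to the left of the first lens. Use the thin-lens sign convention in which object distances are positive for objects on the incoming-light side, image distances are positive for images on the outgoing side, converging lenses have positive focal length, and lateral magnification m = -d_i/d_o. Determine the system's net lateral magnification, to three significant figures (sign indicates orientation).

-2.70

Lens 1: 1/d_i1 = 1/f_1 - 1/d_o1 = 1/15.5 - 1/32 = 0.03327 cm^-1, so d_i1 = 30.061 cm.
m_1 = -(30.061)/32 = -0.9394.
This image would form 30.061 cm past lens 1, i.e. 4.561 cm beyond lens 2, so it is a virtual object for lens 2: d_o2 = 25.5 - 30.061 = -4.561 cm.
Lens 2: 1/d_i2 = 1/f_2 - 1/d_o2 = 1/(-7) - 1/(-4.561) = 0.07641 cm^-1, so d_i2 = 13.087 cm.
m_2 = -(13.087)/(-4.561) = 2.8696.
Overall magnification: m = m_1 m_2 = -2.6957.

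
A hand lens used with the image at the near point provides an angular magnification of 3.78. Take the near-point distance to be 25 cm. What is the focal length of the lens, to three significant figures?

For the image at the near point, M = 1 + D/f.
f = D/(M - 1) = 25/(3.78 - 1) = 8.993 cm.

8.99 cm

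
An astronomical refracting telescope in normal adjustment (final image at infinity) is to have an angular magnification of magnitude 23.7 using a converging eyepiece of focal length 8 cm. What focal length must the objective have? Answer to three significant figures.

190 cm

|M| = f_obj/|f_eye|, so f_obj = |M| x |f_eye| = 23.7 x 8 = 189.600 cm.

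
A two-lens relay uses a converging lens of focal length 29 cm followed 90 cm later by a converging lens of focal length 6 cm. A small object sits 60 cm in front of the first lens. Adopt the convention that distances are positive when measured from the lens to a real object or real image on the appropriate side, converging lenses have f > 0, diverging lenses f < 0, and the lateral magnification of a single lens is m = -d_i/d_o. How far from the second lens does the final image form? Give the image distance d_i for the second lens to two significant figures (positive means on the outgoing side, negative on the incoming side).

7.3 cm

Lens 1: 1/d_i1 = 1/f_1 - 1/d_o1 = 1/29 - 1/60 = 0.01782 cm^-1, so d_i1 = 56.129 cm.
That image sits 33.871 cm in front of the second lens, so d_o2 = 33.871 cm.
Lens 2: 1/d_i2 = 1/f_2 - 1/d_o2 = 1/6 - 1/(33.871) = 0.13714 cm^-1, so d_i2 = 7.292 cm.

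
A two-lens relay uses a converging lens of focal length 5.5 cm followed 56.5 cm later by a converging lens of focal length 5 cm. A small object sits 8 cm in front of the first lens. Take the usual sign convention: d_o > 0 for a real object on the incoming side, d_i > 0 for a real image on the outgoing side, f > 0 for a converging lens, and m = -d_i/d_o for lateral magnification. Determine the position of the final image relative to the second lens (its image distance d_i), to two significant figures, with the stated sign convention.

5.7 cm

Applying the thin-lens equation to the first lens, 1/5.5 = 1/8 + 1/d_i1, which gives d_i1 = 17.600 cm.
The intermediate image is 17.600 cm to the right of lens 1, so d_o2 = L - d_i1 = 56.5 - 17.600 = 38.900 cm.
Applying the thin-lens equation again with f_2 = 5 cm and d_o2 = 38.900 cm gives d_i2 = 5.737 cm.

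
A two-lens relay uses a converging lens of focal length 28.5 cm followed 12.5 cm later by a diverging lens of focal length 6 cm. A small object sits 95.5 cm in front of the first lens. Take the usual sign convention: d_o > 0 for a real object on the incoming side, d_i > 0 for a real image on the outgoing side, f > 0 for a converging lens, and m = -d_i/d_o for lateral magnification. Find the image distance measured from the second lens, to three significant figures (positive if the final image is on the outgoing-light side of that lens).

Applying the thin-lens equation to the first lens, 1/28.5 = 1/95.5 + 1/d_i1, which gives d_i1 = 40.623 cm.
This image would form 40.623 cm past lens 1, i.e. 28.123 cm beyond lens 2, so it is a virtual object for lens 2: d_o2 = 12.5 - 40.623 = -28.123 cm.
Applying the thin-lens equation again with f_2 = -6 cm and d_o2 = -28.123 cm gives d_i2 = -7.627 cm.

-7.63 cm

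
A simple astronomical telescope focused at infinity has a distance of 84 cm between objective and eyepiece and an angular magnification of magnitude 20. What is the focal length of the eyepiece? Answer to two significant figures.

In normal adjustment the tube length equals f_obj + f_eye and |M| = f_obj/f_eye.
So f_obj = 20 f_eye and 20 f_eye + f_eye = 84 cm, giving f_eye = 84/21 = 4.000 cm and f_obj = 80.000 cm.

4.0 cm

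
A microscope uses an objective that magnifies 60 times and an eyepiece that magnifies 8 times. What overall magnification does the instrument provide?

480

The overall magnification of a compound microscope is the product of the objective and eyepiece magnifications:
M = M_obj x M_eye = 60 x 8 = 480.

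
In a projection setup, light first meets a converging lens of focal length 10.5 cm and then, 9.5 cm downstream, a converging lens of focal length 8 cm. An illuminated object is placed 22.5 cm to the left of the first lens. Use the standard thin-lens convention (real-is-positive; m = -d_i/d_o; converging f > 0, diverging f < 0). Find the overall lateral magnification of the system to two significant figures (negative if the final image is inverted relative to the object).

First lens: d_i1 = 1/(1/10.5 - 1/22.5) = 19.688 cm.
m_1 = -(19.688)/22.5 = -0.8750.
This image would form 19.688 cm past lens 1, i.e. 10.188 cm beyond lens 2, so it is a virtual object for lens 2: d_o2 = 9.5 - 19.688 = -10.188 cm.
Second lens: d_i2 = 1/(1/8 - 1/(-10.188)) = 4.481 cm.
m_2 = -(4.481)/(-10.188) = 0.4399.
Overall magnification: m = m_1 m_2 = -0.3849.

-0.38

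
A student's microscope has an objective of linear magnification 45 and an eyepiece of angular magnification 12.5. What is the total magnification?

562.5

The overall magnification of a compound microscope is the product of the objective and eyepiece magnifications:
M = M_obj x M_eye = 45 x 12.5 = 562.5.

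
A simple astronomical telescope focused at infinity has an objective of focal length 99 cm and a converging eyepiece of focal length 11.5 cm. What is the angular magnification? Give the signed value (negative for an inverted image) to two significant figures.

-8.6

M = -f_obj/f_eye = -99/(11.5) = -8.609.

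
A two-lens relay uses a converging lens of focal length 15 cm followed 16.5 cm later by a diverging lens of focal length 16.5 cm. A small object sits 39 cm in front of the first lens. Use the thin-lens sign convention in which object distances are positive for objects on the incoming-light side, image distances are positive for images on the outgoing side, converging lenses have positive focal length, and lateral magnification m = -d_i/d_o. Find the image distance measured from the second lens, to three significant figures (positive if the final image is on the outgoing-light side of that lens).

Applying the thin-lens equation to the first lens, 1/15 = 1/39 + 1/d_i1, which gives d_i1 = 24.375 cm.
This image would form 24.375 cm past lens 1, i.e. 7.875 cm beyond lens 2, so it is a virtual object for lens 2: d_o2 = 16.5 - 24.375 = -7.875 cm.
Applying the thin-lens equation again with f_2 = -16.5 cm and d_o2 = -7.875 cm gives d_i2 = 15.065 cm.

15.1 cm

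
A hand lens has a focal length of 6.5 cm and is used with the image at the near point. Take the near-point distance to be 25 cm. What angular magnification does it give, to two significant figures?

4.8

M = 1 + D/f = 1 + 25/6.5 = 4.846.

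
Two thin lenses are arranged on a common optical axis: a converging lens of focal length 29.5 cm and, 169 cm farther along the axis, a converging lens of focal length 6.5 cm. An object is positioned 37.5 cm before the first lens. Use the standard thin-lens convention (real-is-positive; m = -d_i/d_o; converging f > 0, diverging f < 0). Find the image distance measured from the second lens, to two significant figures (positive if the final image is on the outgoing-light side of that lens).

8.2 cm

Lens 1: 1/d_i1 = 1/f_1 - 1/d_o1 = 1/29.5 - 1/37.5 = 0.00723 cm^-1, so d_i1 = 138.281 cm.
The intermediate image is 138.281 cm to the right of lens 1, so d_o2 = L - d_i1 = 169 - 138.281 = 30.719 cm.
Lens 2: 1/d_i2 = 1/f_2 - 1/d_o2 = 1/6.5 - 1/(30.719) = 0.12129 cm^-1, so d_i2 = 8.245 cm.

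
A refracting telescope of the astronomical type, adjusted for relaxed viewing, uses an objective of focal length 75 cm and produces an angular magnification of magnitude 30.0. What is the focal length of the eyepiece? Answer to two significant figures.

|M| = f_obj/f_eye, so f_eye = f_obj/|M| = 75/30.0 = 2.500 cm.

2.5 cm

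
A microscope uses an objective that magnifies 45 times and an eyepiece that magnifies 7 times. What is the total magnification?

The overall magnification of a compound microscope is the product of the objective and eyepiece magnifications:
M = M_obj x M_eye = 45 x 7 = 315.

315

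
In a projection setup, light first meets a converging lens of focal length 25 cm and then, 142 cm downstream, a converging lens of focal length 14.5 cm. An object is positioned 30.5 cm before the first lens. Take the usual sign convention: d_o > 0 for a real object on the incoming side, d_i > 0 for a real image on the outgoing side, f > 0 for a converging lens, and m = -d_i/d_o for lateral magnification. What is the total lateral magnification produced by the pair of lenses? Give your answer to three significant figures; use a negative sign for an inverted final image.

-5.92

Applying the thin-lens equation to the first lens, 1/25 = 1/30.5 + 1/d_i1, which gives d_i1 = 138.636 cm.
Its lateral magnification is m_1 = -d_i1/d_o1 = -(138.636)/30.5 = -4.5455.
That image sits 3.364 cm in front of the second lens, so d_o2 = 3.364 cm.
Applying the thin-lens equation again with f_2 = 14.5 cm and d_o2 = 3.364 cm gives d_i2 = -4.380 cm.
m_2 = -(-4.380)/(3.364) = 1.3020.
Overall magnification: m = m_1 m_2 = -5.9184.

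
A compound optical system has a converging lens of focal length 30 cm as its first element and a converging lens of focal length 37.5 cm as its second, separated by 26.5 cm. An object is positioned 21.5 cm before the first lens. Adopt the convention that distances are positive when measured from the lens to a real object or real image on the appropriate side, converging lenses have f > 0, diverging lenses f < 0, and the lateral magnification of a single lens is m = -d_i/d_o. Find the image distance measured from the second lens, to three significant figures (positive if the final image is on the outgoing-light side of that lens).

59.2 cm

Lens 1: 1/d_i1 = 1/f_1 - 1/d_o1 = 1/30 - 1/21.5 = -0.01318 cm^-1, so d_i1 = -75.882 cm.
The intermediate image is virtual, 75.882 cm to the left of lens 1, so d_o2 = L - d_i1 = 26.5 - (-75.882) = 102.382 cm.
Lens 2: 1/d_i2 = 1/f_2 - 1/d_o2 = 1/37.5 - 1/(102.382) = 0.01690 cm^-1, so d_i2 = 59.174 cm.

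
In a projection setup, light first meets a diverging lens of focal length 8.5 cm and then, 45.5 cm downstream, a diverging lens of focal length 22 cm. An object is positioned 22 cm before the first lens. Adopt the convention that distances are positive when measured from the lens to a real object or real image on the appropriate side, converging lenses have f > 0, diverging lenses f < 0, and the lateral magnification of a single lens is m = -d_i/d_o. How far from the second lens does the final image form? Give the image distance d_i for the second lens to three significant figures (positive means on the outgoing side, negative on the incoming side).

-15.4 cm

Applying the thin-lens equation to the first lens, 1/(-8.5) = 1/22 + 1/d_i1, which gives d_i1 = -6.131 cm.
The intermediate image is virtual, 6.131 cm to the left of lens 1, so d_o2 = L - d_i1 = 45.5 - (-6.131) = 51.631 cm.
Applying the thin-lens equation again with f_2 = -22 cm and d_o2 = 51.631 cm gives d_i2 = -15.427 cm.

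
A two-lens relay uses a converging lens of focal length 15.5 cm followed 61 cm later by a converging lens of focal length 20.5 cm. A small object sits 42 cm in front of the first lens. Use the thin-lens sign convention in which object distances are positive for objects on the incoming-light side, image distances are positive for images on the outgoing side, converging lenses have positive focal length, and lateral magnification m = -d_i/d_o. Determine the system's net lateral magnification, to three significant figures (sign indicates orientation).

Applying the thin-lens equation to the first lens, 1/15.5 = 1/42 + 1/d_i1, which gives d_i1 = 24.566 cm.
Its lateral magnification is m_1 = -d_i1/d_o1 = -(24.566)/42 = -0.5849.
That image sits 36.434 cm in front of the second lens, so d_o2 = 36.434 cm.
Applying the thin-lens equation again with f_2 = 20.5 cm and d_o2 = 36.434 cm gives d_i2 = 46.874 cm.
m_2 = -(46.874)/(36.434) = -1.2866.
The system's lateral magnification is m_1 m_2 = (-0.5849)(-1.2866) = 0.7525.

0.753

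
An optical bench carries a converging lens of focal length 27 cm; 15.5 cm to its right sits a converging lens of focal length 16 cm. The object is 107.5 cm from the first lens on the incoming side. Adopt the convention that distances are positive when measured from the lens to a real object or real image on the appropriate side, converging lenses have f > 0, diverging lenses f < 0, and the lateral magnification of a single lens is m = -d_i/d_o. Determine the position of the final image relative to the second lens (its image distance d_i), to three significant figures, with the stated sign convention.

9.00 cm

Applying the thin-lens equation to the first lens, 1/27 = 1/107.5 + 1/d_i1, which gives d_i1 = 36.056 cm.
This image would form 36.056 cm past lens 1, i.e. 20.556 cm beyond lens 2, so it is a virtual object for lens 2: d_o2 = 15.5 - 36.056 = -20.556 cm.
Applying the thin-lens equation again with f_2 = 16 cm and d_o2 = -20.556 cm gives d_i2 = 8.997 cm.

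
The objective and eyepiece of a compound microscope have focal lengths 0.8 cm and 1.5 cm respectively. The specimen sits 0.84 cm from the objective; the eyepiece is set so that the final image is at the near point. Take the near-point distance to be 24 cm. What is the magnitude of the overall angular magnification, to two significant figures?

340

Objective: 1/d_i = 1/f_obj - 1/d_o = 1/0.8 - 1/0.84 = 0.05952 cm^-1, so d_i = 16.800 cm.
m_obj = -d_i/d_o = -16.800/0.84 = -20.000.
Eyepiece angular magnification (image at near point): M_eye = 1 + D/f_e = 1 + 24/1.5 = 17.000.
Overall M = m_obj x M_eye = (-20.000)(17.000) = -340.00.
|M| = 340.00.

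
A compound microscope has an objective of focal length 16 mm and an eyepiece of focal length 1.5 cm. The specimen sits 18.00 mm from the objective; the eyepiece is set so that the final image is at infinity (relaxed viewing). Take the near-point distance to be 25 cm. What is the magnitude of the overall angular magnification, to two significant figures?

130

Convert to cm: f_obj = 16 mm = 1.6 cm; d_o = 18.00 mm = 1.80 cm.
Objective: 1/d_i = 1/f_obj - 1/d_o = 1/1.6 - 1/1.80 = 0.06944 cm^-1, so d_i = 14.400 cm.
m_obj = -d_i/d_o = -14.400/1.80 = -8.000.
Eyepiece angular magnification (image at infinity): M_eye = D/f_e = 25/1.5 = 16.667.
Overall M = m_obj x M_eye = (-8.000)(16.667) = -133.33.
|M| = 133.33.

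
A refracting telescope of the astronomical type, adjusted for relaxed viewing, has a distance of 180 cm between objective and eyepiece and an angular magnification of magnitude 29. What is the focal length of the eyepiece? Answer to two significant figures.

6.0 cm

In normal adjustment the tube length equals f_obj + f_eye and |M| = f_obj/f_eye.
So f_obj = 29 f_eye and 29 f_eye + f_eye = 180 cm, giving f_eye = 180/30 = 6.000 cm and f_obj = 174.000 cm.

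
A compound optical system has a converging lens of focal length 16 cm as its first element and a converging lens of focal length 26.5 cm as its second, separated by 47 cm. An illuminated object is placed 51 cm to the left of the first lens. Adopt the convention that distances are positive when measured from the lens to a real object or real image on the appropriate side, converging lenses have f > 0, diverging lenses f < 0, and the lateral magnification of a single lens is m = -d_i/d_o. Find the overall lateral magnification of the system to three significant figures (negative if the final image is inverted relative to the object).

First lens: d_i1 = 1/(1/16 - 1/51) = 23.314 cm.
m_1 = -(23.314)/51 = -0.4571.
The intermediate image is 23.314 cm to the right of lens 1, so d_o2 = L - d_i1 = 47 - 23.314 = 23.686 cm.
Second lens: d_i2 = 1/(1/26.5 - 1/(23.686)) = -223.030 cm.
m_2 = -(-223.030)/(23.686) = 9.4162.
The system's lateral magnification is m_1 m_2 = (-0.4571)(9.4162) = -4.3046.

-4.30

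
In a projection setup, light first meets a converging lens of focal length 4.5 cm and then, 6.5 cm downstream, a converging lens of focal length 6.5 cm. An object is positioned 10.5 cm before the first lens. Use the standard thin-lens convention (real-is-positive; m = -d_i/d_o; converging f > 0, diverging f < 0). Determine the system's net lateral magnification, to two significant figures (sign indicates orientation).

-0.62

First lens: d_i1 = 1/(1/4.5 - 1/10.5) = 7.875 cm.
m_1 = -(7.875)/10.5 = -0.7500.
This image would form 7.875 cm past lens 1, i.e. 1.375 cm beyond lens 2, so it is a virtual object for lens 2: d_o2 = 6.5 - 7.875 = -1.375 cm.
Second lens: d_i2 = 1/(1/6.5 - 1/(-1.375)) = 1.135 cm.
m_2 = -(1.135)/(-1.375) = 0.8254.
The system's lateral magnification is m_1 m_2 = (-0.7500)(0.8254) = -0.6190.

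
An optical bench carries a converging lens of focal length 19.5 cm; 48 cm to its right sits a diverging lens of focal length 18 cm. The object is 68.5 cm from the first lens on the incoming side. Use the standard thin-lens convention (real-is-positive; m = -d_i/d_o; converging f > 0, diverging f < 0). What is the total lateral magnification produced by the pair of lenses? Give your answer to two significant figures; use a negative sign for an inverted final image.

First lens: d_i1 = 1/(1/19.5 - 1/68.5) = 27.260 cm.
m_1 = -(27.260)/68.5 = -0.3980.
The intermediate image is 27.260 cm to the right of lens 1, so d_o2 = L - d_i1 = 48 - 27.260 = 20.740 cm.
Second lens: d_i2 = 1/(1/(-18) - 1/(20.740)) = -9.637 cm.
m_2 = -(-9.637)/(20.740) = 0.4646.
Total m = m_1 x m_2 = (-0.3980)(0.4646) = -0.1849.

-0.18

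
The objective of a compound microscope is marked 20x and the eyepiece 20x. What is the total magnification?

The overall magnification of a compound microscope is the product of the objective and eyepiece magnifications:
M = M_obj x M_eye = 20 x 20 = 400.

400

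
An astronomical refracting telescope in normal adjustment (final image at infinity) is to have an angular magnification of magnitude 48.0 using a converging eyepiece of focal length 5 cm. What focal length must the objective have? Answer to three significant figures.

|M| = f_obj/|f_eye|, so f_obj = |M| x |f_eye| = 48.0 x 5 = 240.000 cm.

240 cm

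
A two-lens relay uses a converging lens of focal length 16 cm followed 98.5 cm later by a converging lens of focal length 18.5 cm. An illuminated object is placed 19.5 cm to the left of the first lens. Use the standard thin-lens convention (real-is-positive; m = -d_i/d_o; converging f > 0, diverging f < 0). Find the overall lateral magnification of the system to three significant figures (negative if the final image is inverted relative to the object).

-9.25

First lens: d_i1 = 1/(1/16 - 1/19.5) = 89.143 cm.
m_1 = -(89.143)/19.5 = -4.5714.
That image sits 9.357 cm in front of the second lens, so d_o2 = 9.357 cm.
Second lens: d_i2 = 1/(1/18.5 - 1/(9.357)) = -18.934 cm.
m_2 = -(-18.934)/(9.357) = 2.0234.
Total m = m_1 x m_2 = (-4.5714)(2.0234) = -9.2500.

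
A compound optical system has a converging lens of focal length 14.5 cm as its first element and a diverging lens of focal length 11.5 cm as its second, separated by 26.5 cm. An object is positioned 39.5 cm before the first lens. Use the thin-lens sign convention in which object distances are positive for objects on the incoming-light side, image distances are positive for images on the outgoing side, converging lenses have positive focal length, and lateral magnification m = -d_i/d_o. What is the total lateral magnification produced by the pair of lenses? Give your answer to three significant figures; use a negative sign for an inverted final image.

-0.442

Lens 1: 1/d_i1 = 1/f_1 - 1/d_o1 = 1/14.5 - 1/39.5 = 0.04365 cm^-1, so d_i1 = 22.910 cm.
m_1 = -(22.910)/39.5 = -0.5800.
The intermediate image is 22.910 cm to the right of lens 1, so d_o2 = L - d_i1 = 26.5 - 22.910 = 3.590 cm.
Lens 2: 1/d_i2 = 1/f_2 - 1/d_o2 = 1/(-11.5) - 1/(3.590) = -0.36551 cm^-1, so d_i2 = -2.736 cm.
m_2 = -(-2.736)/(3.590) = 0.7621.
The system's lateral magnification is m_1 m_2 = (-0.5800)(0.7621) = -0.4420.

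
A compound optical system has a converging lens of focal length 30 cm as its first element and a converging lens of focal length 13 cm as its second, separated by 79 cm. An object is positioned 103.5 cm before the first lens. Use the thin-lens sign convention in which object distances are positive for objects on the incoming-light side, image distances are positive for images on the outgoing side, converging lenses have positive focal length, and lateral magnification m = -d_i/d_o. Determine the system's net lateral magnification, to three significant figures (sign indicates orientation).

0.223

Lens 1: 1/d_i1 = 1/f_1 - 1/d_o1 = 1/30 - 1/103.5 = 0.02367 cm^-1, so d_i1 = 42.245 cm.
m_1 = -(42.245)/103.5 = -0.4082.
Object distance for lens 2: d_o2 = 79 - 42.245 = 36.755 cm.
Lens 2: 1/d_i2 = 1/f_2 - 1/d_o2 = 1/13 - 1/(36.755) = 0.04972 cm^-1, so d_i2 = 20.114 cm.
m_2 = -(20.114)/(36.755) = -0.5473.
The system's lateral magnification is m_1 m_2 = (-0.4082)(-0.5473) = 0.2234.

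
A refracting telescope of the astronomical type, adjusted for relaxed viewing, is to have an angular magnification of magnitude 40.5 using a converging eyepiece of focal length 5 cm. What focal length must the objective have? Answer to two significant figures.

200 cm

|M| = f_obj/|f_eye|, so f_obj = |M| x |f_eye| = 40.5 x 5 = 202.500 cm.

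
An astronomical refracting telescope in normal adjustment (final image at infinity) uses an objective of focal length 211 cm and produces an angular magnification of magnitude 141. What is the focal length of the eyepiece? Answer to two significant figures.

1.5 cm

|M| = f_obj/f_eye, so f_eye = f_obj/|M| = 211/141.0 = 1.496 cm.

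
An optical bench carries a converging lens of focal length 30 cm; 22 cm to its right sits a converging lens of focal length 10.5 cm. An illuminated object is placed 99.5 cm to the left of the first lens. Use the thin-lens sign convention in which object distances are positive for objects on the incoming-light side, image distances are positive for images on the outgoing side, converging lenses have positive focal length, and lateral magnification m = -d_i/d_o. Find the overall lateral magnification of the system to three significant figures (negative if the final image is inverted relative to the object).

-0.144

Applying the thin-lens equation to the first lens, 1/30 = 1/99.5 + 1/d_i1, which gives d_i1 = 42.950 cm.
Its lateral magnification is m_1 = -d_i1/d_o1 = -(42.950)/99.5 = -0.4317.
This image would form 42.950 cm past lens 1, i.e. 20.950 cm beyond lens 2, so it is a virtual object for lens 2: d_o2 = 22 - 42.950 = -20.950 cm.
Applying the thin-lens equation again with f_2 = 10.5 cm and d_o2 = -20.950 cm gives d_i2 = 6.994 cm.
m_2 = -(6.994)/(-20.950) = 0.3339.
Overall magnification: m = m_1 m_2 = -0.1441.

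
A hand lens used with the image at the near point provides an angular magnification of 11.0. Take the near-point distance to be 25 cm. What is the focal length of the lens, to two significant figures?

For the image at the near point, M = 1 + D/f.
f = D/(M - 1) = 25/(11.0 - 1) = 2.500 cm.

2.5 cm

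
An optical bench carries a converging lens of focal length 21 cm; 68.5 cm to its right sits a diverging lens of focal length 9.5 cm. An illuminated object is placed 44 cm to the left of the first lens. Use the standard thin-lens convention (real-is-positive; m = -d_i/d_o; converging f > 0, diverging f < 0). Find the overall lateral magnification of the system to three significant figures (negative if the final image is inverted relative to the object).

-0.229

Applying the thin-lens equation to the first lens, 1/21 = 1/44 + 1/d_i1, which gives d_i1 = 40.174 cm.
Its lateral magnification is m_1 = -d_i1/d_o1 = -(40.174)/44 = -0.9130.
The intermediate image is 40.174 cm to the right of lens 1, so d_o2 = L - d_i1 = 68.5 - 40.174 = 28.326 cm.
Applying the thin-lens equation again with f_2 = -9.5 cm and d_o2 = 28.326 cm gives d_i2 = -7.114 cm.
m_2 = -(-7.114)/(28.326) = 0.2511.
The system's lateral magnification is m_1 m_2 = (-0.9130)(0.2511) = -0.2293.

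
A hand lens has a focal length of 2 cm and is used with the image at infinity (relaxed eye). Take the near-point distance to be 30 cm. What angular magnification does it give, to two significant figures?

15

M = D/f = 30/2 = 15.000.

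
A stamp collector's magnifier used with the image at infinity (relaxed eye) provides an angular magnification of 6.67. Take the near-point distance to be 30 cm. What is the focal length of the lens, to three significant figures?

4.50 cm

For the image at infinity, M = D/f.
f = D/M = 30/6.67 = 4.498 cm.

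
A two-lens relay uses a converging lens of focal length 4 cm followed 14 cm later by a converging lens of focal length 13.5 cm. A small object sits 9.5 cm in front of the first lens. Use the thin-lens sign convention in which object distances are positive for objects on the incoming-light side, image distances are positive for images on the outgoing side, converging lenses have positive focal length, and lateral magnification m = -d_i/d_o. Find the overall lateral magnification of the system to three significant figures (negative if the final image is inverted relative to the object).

-1.53

Applying the thin-lens equation to the first lens, 1/4 = 1/9.5 + 1/d_i1, which gives d_i1 = 6.909 cm.
Its lateral magnification is m_1 = -d_i1/d_o1 = -(6.909)/9.5 = -0.7273.
That image sits 7.091 cm in front of the second lens, so d_o2 = 7.091 cm.
Applying the thin-lens equation again with f_2 = 13.5 cm and d_o2 = 7.091 cm gives d_i2 = -14.936 cm.
m_2 = -(-14.936)/(7.091) = 2.1064.
Overall magnification: m = m_1 m_2 = -1.5319.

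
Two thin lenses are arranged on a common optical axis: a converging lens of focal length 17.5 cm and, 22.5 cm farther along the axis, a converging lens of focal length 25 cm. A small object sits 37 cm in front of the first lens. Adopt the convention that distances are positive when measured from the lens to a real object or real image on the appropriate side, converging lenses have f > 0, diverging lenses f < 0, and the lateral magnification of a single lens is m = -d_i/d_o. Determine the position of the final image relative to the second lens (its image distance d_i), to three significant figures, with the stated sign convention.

Applying the thin-lens equation to the first lens, 1/17.5 = 1/37 + 1/d_i1, which gives d_i1 = 33.205 cm.
This image would form 33.205 cm past lens 1, i.e. 10.705 cm beyond lens 2, so it is a virtual object for lens 2: d_o2 = 22.5 - 33.205 = -10.705 cm.
Applying the thin-lens equation again with f_2 = 25 cm and d_o2 = -10.705 cm gives d_i2 = 7.496 cm.

7.50 cm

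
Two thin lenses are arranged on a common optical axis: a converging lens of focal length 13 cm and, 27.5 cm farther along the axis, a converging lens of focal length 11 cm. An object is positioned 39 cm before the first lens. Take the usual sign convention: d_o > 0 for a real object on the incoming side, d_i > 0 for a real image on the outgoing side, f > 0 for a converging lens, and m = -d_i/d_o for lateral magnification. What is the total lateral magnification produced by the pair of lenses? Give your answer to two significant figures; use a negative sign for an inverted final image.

-1.8

First lens: d_i1 = 1/(1/13 - 1/39) = 19.500 cm.
m_1 = -(19.500)/39 = -0.5000.
The intermediate image is 19.500 cm to the right of lens 1, so d_o2 = L - d_i1 = 27.5 - 19.500 = 8.000 cm.
Second lens: d_i2 = 1/(1/11 - 1/(8.000)) = -29.333 cm.
m_2 = -(-29.333)/(8.000) = 3.6667.
Total m = m_1 x m_2 = (-0.5000)(3.6667) = -1.8333.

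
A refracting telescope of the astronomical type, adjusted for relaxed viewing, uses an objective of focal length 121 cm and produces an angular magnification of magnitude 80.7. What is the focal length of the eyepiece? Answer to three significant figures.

|M| = f_obj/f_eye, so f_eye = f_obj/|M| = 121/80.7 = 1.499 cm.

1.50 cm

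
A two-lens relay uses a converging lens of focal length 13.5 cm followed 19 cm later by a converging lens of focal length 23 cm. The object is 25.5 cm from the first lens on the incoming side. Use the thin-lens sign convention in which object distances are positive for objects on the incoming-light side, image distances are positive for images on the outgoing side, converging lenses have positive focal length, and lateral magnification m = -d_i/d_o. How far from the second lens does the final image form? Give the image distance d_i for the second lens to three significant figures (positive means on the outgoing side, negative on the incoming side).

Lens 1: 1/d_i1 = 1/f_1 - 1/d_o1 = 1/13.5 - 1/25.5 = 0.03486 cm^-1, so d_i1 = 28.688 cm.
This image would form 28.688 cm past lens 1, i.e. 9.688 cm beyond lens 2, so it is a virtual object for lens 2: d_o2 = 19 - 28.688 = -9.688 cm.
Lens 2: 1/d_i2 = 1/f_2 - 1/d_o2 = 1/23 - 1/(-9.688) = 0.14670 cm^-1, so d_i2 = 6.816 cm.

6.82 cm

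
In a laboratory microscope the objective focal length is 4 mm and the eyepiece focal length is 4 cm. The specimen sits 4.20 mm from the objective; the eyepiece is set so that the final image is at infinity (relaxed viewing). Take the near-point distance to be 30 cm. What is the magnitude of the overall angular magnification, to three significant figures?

Convert to cm: f_obj = 4 mm = 0.4 cm; d_o = 4.20 mm = 0.42 cm.
Objective: 1/d_i = 1/f_obj - 1/d_o = 1/0.4 - 1/0.42 = 0.11905 cm^-1, so d_i = 8.400 cm.
m_obj = -d_i/d_o = -8.400/0.42 = -20.000.
Eyepiece angular magnification (image at infinity): M_eye = D/f_e = 30/4 = 7.500.
Overall M = m_obj x M_eye = (-20.000)(7.500) = -150.00.
|M| = 150.00.

150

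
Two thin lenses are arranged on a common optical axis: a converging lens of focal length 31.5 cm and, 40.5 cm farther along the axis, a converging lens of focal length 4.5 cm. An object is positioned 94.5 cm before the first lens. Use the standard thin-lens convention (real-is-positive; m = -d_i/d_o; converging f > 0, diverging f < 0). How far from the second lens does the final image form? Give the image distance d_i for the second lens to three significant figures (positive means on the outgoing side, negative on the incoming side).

2.70 cm

First lens: d_i1 = 1/(1/31.5 - 1/94.5) = 47.250 cm.
Since 47.250 cm > 40.5 cm, the first image lies past the second lens and serves as a virtual object: d_o2 = L - d_i1 = -6.750 cm.
Second lens: d_i2 = 1/(1/4.5 - 1/(-6.750)) = 2.700 cm.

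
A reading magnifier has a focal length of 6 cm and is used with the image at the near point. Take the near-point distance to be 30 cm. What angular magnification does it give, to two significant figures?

6.0

M = 1 + D/f = 1 + 30/6 = 6.000.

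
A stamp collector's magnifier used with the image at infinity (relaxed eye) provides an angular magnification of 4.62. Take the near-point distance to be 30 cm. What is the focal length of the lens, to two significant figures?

6.5 cm

For the image at infinity, M = D/f.
f = D/M = 30/4.62 = 6.494 cm.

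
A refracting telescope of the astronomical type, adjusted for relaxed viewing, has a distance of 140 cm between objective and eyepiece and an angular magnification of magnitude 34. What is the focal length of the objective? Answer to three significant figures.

In normal adjustment the tube length equals f_obj + f_eye and |M| = f_obj/f_eye.
So f_obj = 34 f_eye and 34 f_eye + f_eye = 140 cm, giving f_eye = 140/35 = 4.000 cm and f_obj = 136.000 cm.

136 cm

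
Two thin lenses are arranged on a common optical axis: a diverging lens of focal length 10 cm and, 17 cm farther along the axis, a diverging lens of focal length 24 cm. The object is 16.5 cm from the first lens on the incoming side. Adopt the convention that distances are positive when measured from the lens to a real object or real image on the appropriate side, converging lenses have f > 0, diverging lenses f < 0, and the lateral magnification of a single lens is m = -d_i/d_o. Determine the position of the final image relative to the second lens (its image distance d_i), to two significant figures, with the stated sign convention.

-12 cm

Lens 1: 1/d_i1 = 1/f_1 - 1/d_o1 = 1/(-10) - 1/16.5 = -0.16061 cm^-1, so d_i1 = -6.226 cm.
The intermediate image is virtual, 6.226 cm to the left of lens 1, so d_o2 = L - d_i1 = 17 - (-6.226) = 23.226 cm.
Lens 2: 1/d_i2 = 1/f_2 - 1/d_o2 = 1/(-24) - 1/(23.226) = -0.08472 cm^-1, so d_i2 = -11.803 cm.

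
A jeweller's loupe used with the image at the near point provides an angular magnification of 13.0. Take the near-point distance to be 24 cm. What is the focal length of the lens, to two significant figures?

2.0 cm

For the image at the near point, M = 1 + D/f.
f = D/(M - 1) = 24/(13.0 - 1) = 2.000 cm.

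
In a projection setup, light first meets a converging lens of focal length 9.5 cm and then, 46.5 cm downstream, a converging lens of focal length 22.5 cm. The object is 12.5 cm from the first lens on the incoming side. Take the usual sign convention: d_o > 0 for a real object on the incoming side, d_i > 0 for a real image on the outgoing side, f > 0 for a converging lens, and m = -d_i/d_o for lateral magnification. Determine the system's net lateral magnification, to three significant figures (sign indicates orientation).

Applying the thin-lens equation to the first lens, 1/9.5 = 1/12.5 + 1/d_i1, which gives d_i1 = 39.583 cm.
Its lateral magnification is m_1 = -d_i1/d_o1 = -(39.583)/12.5 = -3.1667.
The intermediate image is 39.583 cm to the right of lens 1, so d_o2 = L - d_i1 = 46.5 - 39.583 = 6.917 cm.
Applying the thin-lens equation again with f_2 = 22.5 cm and d_o2 = 6.917 cm gives d_i2 = -9.987 cm.
m_2 = -(-9.987)/(6.917) = 1.4439.
Total m = m_1 x m_2 = (-3.1667)(1.4439) = -4.5722.

-4.57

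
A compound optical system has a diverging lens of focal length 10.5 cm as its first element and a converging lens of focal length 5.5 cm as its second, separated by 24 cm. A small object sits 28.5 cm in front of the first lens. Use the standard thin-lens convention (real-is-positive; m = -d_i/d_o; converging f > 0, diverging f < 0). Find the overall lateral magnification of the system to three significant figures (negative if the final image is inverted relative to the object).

Applying the thin-lens equation to the first lens, 1/(-10.5) = 1/28.5 + 1/d_i1, which gives d_i1 = -7.673 cm.
Its lateral magnification is m_1 = -d_i1/d_o1 = -(-7.673)/28.5 = 0.2692.
With d_i1 < 0 the first image is virtual and lies on the object side; the object distance for lens 2 is d_o2 = 24 - (-7.673) = 31.673 cm.
Applying the thin-lens equation again with f_2 = 5.5 cm and d_o2 = 31.673 cm gives d_i2 = 6.656 cm.
m_2 = -(6.656)/(31.673) = -0.2101.
Overall magnification: m = m_1 m_2 = -0.0566.

-0.0566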